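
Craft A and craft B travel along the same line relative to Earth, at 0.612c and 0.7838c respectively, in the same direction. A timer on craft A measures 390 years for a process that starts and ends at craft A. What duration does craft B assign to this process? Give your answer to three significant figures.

Speed of craft A in craft B's frame: u = (v_A − v_B)/(1 − v_A v_B/c²) = (0.612 − 0.7838)/(1 − 0.612×0.7838) = −0.1718/0.5203144 = −0.33018; |u| = 0.33018c.
At |u| = 0.33018c, γ = (1 − 0.109019)^(−1/2) = 1.0594.
Craft A's interval is proper; time dilation gives Δt_B = γΔτ = 1.0594 × 390 years = 413 years.

413 years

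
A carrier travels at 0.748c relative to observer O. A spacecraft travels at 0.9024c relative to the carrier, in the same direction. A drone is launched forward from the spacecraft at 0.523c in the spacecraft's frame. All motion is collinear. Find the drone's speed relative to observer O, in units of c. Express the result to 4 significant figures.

0.9954c

Compose velocities in two stages. Stage 1 (into S'): u₁ = (0.523+0.9024)/(1+0.523×0.9024) = 0.96837.
Stage 2 (into S): u = (0.96837+0.748)/(1+0.96837×0.748) = 0.99538, so the speed is 0.9954c.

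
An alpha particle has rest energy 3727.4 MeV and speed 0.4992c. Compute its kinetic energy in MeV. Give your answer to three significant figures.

With β = 0.4992, γ = 1/√(1 − 0.4992²) = 1/√0.75079936 = 1.15409.
Kinetic energy: K = (γ − 1)mc² = (1.15409 − 1) × 3727.4 MeV = 0.15409 × 3727.4 = 574 MeV.

574 MeV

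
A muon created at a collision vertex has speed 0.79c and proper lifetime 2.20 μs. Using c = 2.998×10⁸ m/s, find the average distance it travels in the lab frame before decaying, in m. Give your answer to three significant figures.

γ = 1/√(1 − β²) = 1/√(1 − 0.6241) = 1/√0.3759 = 1/0.613107 = 1.631.
Lab-frame lifetime: Δt = γτ = 1.631 × 2.20 μs = 3.5882 μs.
Distance: d = vΔt = 0.79 × 2.998×10⁸ m/s × 3.5882×10^-6 s = 850 m.

850 m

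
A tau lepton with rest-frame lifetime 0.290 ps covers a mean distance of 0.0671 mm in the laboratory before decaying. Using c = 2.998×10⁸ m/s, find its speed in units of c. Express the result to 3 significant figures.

Let x = d/(cτ) = 6.710×10^-5 m / (2.998×10⁸ m/s × 2.900×10^-13 s) = 0.77178. Since d = βγcτ, x = βγ = β/√(1−β²).
Solving: β² = x²/(1+x²) = 0.595644/1.595644 = 0.373294, so β = 0.611.

0.611c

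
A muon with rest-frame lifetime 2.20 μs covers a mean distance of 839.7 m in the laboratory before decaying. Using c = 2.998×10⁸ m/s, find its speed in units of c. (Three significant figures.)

d = βγcτ ⇒ βγ = d/(cτ) = 839.7 m / (659.56 m) = 1.2731.
β = (βγ)/√(1+(βγ)²) = 1.2731/√2.62078 = 0.786.

0.786c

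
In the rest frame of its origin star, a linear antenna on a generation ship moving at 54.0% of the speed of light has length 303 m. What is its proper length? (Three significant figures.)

β² = 0.2916, so γ = 1/√0.7084 = 1.1881.
Proper length: L₀ = γ·L = 1.1881 × 303 = 360 m.

360 m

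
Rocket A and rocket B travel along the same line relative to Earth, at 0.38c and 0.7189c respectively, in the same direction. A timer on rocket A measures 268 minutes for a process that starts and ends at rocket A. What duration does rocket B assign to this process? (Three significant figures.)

Speed of rocket A in rocket B's frame: u = (v_A − v_B)/(1 − v_A v_B/c²) = (0.38 − 0.7189)/(1 − 0.38×0.7189) = −0.3389/0.726818 = −0.46628; |u| = 0.46628c.
γ for this relative speed: γ = 1/√(1 − 0.217417) = 1.1304.
The clock on rocket A records proper time, so rocket B measures Δt = γΔτ = 1.1304 × 268 = 303 minutes.

303 minutes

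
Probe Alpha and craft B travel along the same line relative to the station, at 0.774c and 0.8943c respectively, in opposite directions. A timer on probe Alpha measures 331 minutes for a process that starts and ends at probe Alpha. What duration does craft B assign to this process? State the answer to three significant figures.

1980 minutes

Transform probe Alpha's velocity into craft B's frame: (0.774 + 0.8943)/(1 + 0.774·0.8943) = 1.6683/1.6921882, so the relative speed is 0.98588c.
γ for this relative speed: γ = 1/√(1 − 0.971959) = 5.9718.
Probe Alpha's interval is proper; time dilation gives Δt_B = γΔτ = 5.9718 × 331 minutes = 1980 minutes.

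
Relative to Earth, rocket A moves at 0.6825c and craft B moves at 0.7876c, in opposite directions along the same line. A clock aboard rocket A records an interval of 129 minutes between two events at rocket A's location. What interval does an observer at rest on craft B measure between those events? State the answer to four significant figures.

440.4 minutes

The velocity of rocket A relative to craft B is (0.6825 + 0.7876)c / (1 + 0.6825×0.7876) = 0.95614c; relative speed 0.95614c.
γ for this relative speed: γ = 1/√(1 − 0.914204) = 3.414.
Rocket A's interval is proper; time dilation gives Δt_B = γΔτ = 3.414 × 129 minutes = 440.4 minutes.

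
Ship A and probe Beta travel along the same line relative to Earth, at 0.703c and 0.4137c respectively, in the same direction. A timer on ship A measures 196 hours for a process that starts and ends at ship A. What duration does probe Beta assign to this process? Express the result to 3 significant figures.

The velocity of ship A relative to probe Beta is (0.703 − 0.4137)c / (1 − 0.703×0.4137) = 0.40794c; relative speed 0.40794c.
γ for this relative speed: γ = 1/√(1 − 0.166415) = 1.0953.
The clock on ship A records proper time, so probe Beta measures Δt = γΔτ = 1.0953 × 196 = 215 hours.

215 hours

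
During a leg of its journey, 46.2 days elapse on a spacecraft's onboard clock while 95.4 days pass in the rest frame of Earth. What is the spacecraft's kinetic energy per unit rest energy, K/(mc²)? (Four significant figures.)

γ = Δt/Δτ = 95.4/46.2 = 2.06494.
Since K = (γ−1)mc², K/(mc²) = 2.06494 − 1 = 1.065.

1.065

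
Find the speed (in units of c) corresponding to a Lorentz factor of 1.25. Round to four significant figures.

β = √(1 − 1/γ²) = √(1 − 1/1.5625) = √0.36 = 0.6000.

0.6000c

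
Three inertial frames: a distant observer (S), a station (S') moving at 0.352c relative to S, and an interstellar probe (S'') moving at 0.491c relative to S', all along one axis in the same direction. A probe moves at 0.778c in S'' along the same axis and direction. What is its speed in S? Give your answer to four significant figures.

Compose velocities in two stages. Stage 1 (into S'): u₁ = (0.778+0.491)/(1+0.778×0.491) = 0.91824.
Stage 2 (into S): u = (0.91824+0.352)/(1+0.91824×0.352) = 0.95996, so the speed is 0.9600c.

0.9600c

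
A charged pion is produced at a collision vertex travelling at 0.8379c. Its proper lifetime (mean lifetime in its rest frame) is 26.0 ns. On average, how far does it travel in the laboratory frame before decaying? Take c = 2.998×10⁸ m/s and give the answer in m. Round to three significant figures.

γ = 1/√(1 − β²) = 1/√(1 − 0.70207641) = 1/√0.29792359 = 1/0.545824 = 1.8321.
Lab-frame lifetime: Δt = γτ = 1.8321 × 26.0 ns = 47.635 ns.
Distance: d = vΔt = 0.8379 × 2.998×10⁸ m/s × 4.7635×10^-8 s = 12.0 m.

12.0 m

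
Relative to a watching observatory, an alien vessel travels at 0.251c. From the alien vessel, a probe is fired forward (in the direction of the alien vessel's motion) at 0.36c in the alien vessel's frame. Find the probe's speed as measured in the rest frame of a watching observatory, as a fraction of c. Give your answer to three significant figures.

In units of c, u = (u' + v)/(1 + u'v) with u' = 0.36 and v = 0.251.
Numerator: 0.36 + 0.251 = 0.611. Denominator: 1 + (0.36)(0.251) = 1.09036.
u = 0.611/1.09036 = 0.56037, so the speed is 0.560c.

0.560c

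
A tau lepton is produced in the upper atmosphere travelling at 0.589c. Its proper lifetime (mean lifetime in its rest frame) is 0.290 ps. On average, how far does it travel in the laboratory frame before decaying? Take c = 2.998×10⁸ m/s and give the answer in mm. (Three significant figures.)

β² = 0.346921, so γ = 1/√0.653079 = 1.2374.
Lab-frame lifetime: Δt = γτ = 1.2374 × 0.290 ps = 0.35885 ps.
Distance: d = vΔt = 0.589 × 2.998×10⁸ m/s × 3.5885×10^-13 s = 6.34×10^-5 m = 0.0634 mm.

0.0634 mm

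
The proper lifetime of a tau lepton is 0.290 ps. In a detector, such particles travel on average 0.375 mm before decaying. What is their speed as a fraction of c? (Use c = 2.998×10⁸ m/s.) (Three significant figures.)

d = βγcτ ⇒ βγ = d/(cτ) = 3.750×10^-4 m / (8.6942×10^-5 m) = 4.3132.
β = (βγ)/√(1+(βγ)²) = 4.3132/√19.6037 = 0.974.

0.974c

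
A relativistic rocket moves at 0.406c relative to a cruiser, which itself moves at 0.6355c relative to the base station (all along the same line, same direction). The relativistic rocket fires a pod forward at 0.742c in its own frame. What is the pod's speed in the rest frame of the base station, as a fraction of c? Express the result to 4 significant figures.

0.9725c

Apply u = (u'+v)/(1+u'v) twice. Pod in the cruiser frame: (0.742+0.406)/(1+0.742·0.406) = 1.148/1.301252 = 0.88223c.
That velocity, transformed to the rest frame of the base station: (0.88223+0.6355)/(1+0.88223·0.6355) = 1.51773/1.560657165 = 0.97249c.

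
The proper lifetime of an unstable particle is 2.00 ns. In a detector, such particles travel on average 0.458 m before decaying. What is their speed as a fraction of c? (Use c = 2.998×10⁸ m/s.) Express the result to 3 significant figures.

0.607c

Lab distance = (lab lifetime)·v = γτ·βc, so βγ = d/(cτ) = 0.4580/(2.998×10⁸ × 2.000×10^-9) = 0.76384.
With βγ = 0.76384: γ² = 1 + (βγ)² = 1.583452, and β = (βγ)/γ = 0.76384/1.25835 = 0.607.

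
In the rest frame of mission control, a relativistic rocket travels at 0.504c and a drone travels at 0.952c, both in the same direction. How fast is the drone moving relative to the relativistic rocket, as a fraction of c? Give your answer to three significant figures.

Transform to the relativistic rocket's frame: u' = (u − v)/(1 − uv/c²).
u' = (0.952 − 0.504)/(1 − 0.952×0.504) = 0.448/0.520192 = 0.86122.
Speed in the relativistic rocket's frame: 0.861c (in the same direction).

0.861c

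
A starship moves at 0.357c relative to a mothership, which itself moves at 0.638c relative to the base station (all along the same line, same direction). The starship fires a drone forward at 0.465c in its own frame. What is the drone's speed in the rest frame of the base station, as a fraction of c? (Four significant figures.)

0.9263c

First combine the drone and starship (S''→S'): u₁ = (0.465 + 0.357)/(1 + 0.465×0.357) = 0.822/1.166005 = 0.70497.
Then combine with the mothership (S'→S): u = (0.70497 + 0.638)/(1 + 0.70497×0.638) = 1.34297/1.44977086 = 0.92633.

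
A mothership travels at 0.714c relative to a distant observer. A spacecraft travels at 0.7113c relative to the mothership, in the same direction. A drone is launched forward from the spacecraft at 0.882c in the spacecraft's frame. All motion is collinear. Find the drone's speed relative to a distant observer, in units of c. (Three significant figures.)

0.996c

Apply u = (u'+v)/(1+u'v) twice. Drone in the mothership frame: (0.882+0.7113)/(1+0.882·0.7113) = 1.5933/1.6273666 = 0.97907c.
That velocity, transformed to the rest frame of a distant observer: (0.97907+0.714)/(1+0.97907·0.714) = 1.69307/1.69905598 = 0.99648c.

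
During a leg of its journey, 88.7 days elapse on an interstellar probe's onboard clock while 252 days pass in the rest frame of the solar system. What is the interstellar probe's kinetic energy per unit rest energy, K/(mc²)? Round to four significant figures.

The time-dilation ratio gives γ = 252/88.7 = 2.84104.
K/(mc²) = γ − 1 = 2.84104 − 1 = 1.841.

1.841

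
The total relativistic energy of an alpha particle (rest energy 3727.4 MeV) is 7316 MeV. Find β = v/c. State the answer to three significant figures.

γ = E/(mc²) = 7316/3727.4 = 1.9628.
β = √(1 − 1/γ²) = √(1 − 0.259566) = √0.740434 = 0.860.

0.860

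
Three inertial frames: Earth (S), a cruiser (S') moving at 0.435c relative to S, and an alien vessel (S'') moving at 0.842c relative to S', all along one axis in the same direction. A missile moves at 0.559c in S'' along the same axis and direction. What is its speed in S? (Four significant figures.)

0.9811c

Compose velocities in two stages. Stage 1 (into S'): u₁ = (0.559+0.842)/(1+0.559×0.842) = 0.95262.
Stage 2 (into S): u = (0.95262+0.435)/(1+0.95262×0.435) = 0.98107, so the speed is 0.9811c.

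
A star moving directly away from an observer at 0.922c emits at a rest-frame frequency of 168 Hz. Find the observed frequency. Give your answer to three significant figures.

Relativistic Doppler (source moving away): f_obs = f_src · √((1−β)/(1+β)).
With β = 0.922: factor = √(0.078/1.922) = 0.20145.
f_obs = 168 × 0.20145 = 33.8 Hz.

33.8 Hz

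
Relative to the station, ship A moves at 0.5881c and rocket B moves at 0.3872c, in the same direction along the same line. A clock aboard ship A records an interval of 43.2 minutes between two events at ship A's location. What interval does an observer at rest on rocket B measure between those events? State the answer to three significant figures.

44.7 minutes

Speed of ship A in rocket B's frame: u = (v_A − v_B)/(1 − v_A v_B/c²) = (0.5881 − 0.3872)/(1 − 0.5881×0.3872) = 0.2009/0.77228768 = 0.26014; |u| = 0.26014c.
At |u| = 0.26014c, γ = (1 − 0.0676728)^(−1/2) = 1.0357.
The clock on ship A records proper time, so rocket B measures Δt = γΔτ = 1.0357 × 43.2 = 44.7 minutes.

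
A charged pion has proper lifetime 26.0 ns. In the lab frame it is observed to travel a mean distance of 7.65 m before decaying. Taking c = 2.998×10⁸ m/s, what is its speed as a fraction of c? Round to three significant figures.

0.700c

Lab distance = (lab lifetime)·v = γτ·βc, so βγ = d/(cτ) = 7.650/(2.998×10⁸ × 2.600×10^-8) = 0.98142.
With βγ = 0.98142: γ² = 1 + (βγ)² = 1.963185, and β = (βγ)/γ = 0.98142/1.40114 = 0.700.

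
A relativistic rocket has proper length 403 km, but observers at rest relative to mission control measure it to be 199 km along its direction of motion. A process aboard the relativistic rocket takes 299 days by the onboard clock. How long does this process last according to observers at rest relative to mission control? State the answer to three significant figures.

606 days

Length contraction gives γ = L₀/L = 403/199 = 2.02513.
Δt = γΔτ = 2.02513 × 299 = 606 days.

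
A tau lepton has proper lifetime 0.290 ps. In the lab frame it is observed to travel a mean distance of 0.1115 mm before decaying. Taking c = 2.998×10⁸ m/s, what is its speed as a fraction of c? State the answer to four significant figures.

0.7886c

Let x = d/(cτ) = 1.115×10^-4 m / (2.998×10⁸ m/s × 2.900×10^-13 s) = 1.2825. Since d = βγcτ, x = βγ = β/√(1−β²).
Solving: β² = x²/(1+x²) = 1.64481/2.64481 = 0.621901, so β = 0.7886.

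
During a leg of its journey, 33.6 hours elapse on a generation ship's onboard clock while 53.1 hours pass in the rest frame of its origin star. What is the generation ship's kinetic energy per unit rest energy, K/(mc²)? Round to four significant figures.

The time-dilation ratio gives γ = 53.1/33.6 = 1.58036.
K/(mc²) = γ − 1 = 1.58036 − 1 = 0.5804.

0.5804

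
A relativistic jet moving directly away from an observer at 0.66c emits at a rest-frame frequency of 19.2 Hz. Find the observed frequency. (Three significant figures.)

8.69 Hz

Relativistic Doppler (source moving away): f_obs = f_src · √((1−β)/(1+β)).
With β = 0.66: factor = √(0.34/1.66) = 0.45257.
f_obs = 19.2 × 0.45257 = 8.69 Hz.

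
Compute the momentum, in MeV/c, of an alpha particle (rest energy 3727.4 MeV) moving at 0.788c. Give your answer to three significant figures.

β² = 0.620944, so γ = 1/√0.379056 = 1.6242.
Momentum: p = γβ·mc = 1.6242 × 0.788 × 3727.4 MeV/c = 4770 MeV/c.

4770 MeV/c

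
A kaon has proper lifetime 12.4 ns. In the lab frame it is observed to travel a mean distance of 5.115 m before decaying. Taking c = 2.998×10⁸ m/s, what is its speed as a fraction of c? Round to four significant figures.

Lab distance = (lab lifetime)·v = γτ·βc, so βγ = d/(cτ) = 5.115/(2.998×10⁸ × 1.240×10^-8) = 1.3759.
With βγ = 1.3759: γ² = 1 + (βγ)² = 2.8931, and β = (βγ)/γ = 1.3759/1.70091 = 0.8089.

0.8089c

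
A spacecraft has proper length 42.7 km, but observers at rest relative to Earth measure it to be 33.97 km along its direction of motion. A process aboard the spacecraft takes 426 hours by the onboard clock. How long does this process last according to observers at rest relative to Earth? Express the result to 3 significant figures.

535 hours

γ = L₀/L = 42.7/33.97 = 1.25699.
The same γ dilates the second interval: 1.25699 × 426 hours = 535 hours.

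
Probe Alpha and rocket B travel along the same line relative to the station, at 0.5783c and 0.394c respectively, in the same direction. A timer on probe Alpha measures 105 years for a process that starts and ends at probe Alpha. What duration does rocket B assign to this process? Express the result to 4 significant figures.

108.1 years

Transform probe Alpha's velocity into rocket B's frame: (0.5783 − 0.394)/(1 − 0.5783·0.394) = 0.1843/0.7721498, so the relative speed is 0.23868c.
At |u| = 0.23868c, γ = (1 − 0.0569681)^(−1/2) = 1.0298.
The clock on probe Alpha records proper time, so rocket B measures Δt = γΔτ = 1.0298 × 105 = 108.1 years.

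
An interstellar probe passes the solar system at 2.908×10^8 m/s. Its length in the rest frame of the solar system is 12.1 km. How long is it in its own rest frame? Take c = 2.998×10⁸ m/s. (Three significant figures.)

49.8 km

β = v/c = (2.908×10^8 m/s)/(2.998×10⁸ m/s) = 0.96998.
With β = 0.96998, γ = 1/√(1 − 0.96998²) = 1/√0.0591387996 = 4.1121.
Proper length: L₀ = γ·L = 4.1121 × 12.1 = 49.8 km.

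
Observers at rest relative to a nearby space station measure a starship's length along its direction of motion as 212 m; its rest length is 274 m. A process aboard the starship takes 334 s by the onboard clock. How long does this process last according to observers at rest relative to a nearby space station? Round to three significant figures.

432 s

From L = L₀/γ: γ = 274/212 = 1.29245.
The same γ dilates the second interval: 1.29245 × 334 s = 432 s.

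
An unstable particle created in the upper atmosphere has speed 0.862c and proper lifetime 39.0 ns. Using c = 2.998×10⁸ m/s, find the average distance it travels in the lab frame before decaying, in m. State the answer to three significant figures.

19.9 m

Lorentz factor: γ = (1 − 0.743044)^(−1/2) = 1.9727.
Lab-frame lifetime: Δt = γτ = 1.9727 × 39.0 ns = 76.935 ns.
Distance: d = vΔt = 0.862 × 2.998×10⁸ m/s × 7.6935×10^-8 s = 19.9 m.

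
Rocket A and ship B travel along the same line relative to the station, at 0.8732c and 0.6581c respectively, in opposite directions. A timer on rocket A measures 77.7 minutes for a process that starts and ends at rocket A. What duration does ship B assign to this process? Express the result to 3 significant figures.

333 minutes

Speed of rocket A in ship B's frame: u = (v_A + v_B)/(1 + v_A v_B/c²) = (0.8732 + 0.6581)/(1 + 0.8732×0.6581) = 1.5313/1.57465292 = 0.97247; |u| = 0.97247c.
γ for this relative speed: γ = 1/√(1 − 0.945698) = 4.2913.
The clock on rocket A records proper time, so ship B measures Δt = γΔτ = 4.2913 × 77.7 = 333 minutes.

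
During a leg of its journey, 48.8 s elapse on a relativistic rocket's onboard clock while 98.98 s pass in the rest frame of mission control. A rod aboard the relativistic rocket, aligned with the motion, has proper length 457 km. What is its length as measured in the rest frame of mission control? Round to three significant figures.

225 km

From Δt = γΔτ: γ = 98.98/48.8 = 2.02828.
The rod contracts by the same γ: 457 km / 2.02828 = 225 km.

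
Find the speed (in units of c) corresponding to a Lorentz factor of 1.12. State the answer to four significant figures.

0.4503c

β = √(1 − 1/γ²) = √(1 − 1/1.2544) = √0.202806 = 0.4503.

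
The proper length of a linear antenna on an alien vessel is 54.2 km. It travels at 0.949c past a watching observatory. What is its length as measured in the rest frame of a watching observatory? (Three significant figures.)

17.1 km

β² = 0.900601, so γ = 1/√0.099399 = 3.1718.
Length contraction: L = L₀/γ = 54.2/3.1718 = 17.1 km.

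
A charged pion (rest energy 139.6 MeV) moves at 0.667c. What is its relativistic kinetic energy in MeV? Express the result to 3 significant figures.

47.8 MeV

γ = 1/√(1 − β²) = 1/√(1 − 0.444889) = 1/√0.555111 = 1/0.745058 = 1.34218.
Kinetic energy: K = (γ − 1)mc² = (1.34218 − 1) × 139.6 MeV = 0.34218 × 139.6 = 47.8 MeV.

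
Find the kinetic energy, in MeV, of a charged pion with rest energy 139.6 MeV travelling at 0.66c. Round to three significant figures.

β² = 0.4356, so γ = 1/√0.5644 = 1.33109.
Kinetic energy: K = (γ − 1)mc² = (1.33109 − 1) × 139.6 MeV = 0.33109 × 139.6 = 46.2 MeV.

46.2 MeV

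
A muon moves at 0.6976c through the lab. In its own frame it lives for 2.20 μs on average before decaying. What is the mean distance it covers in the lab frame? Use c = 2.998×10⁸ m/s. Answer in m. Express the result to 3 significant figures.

With β = 0.6976, γ = 1/√(1 − 0.6976²) = 1/√0.51335424 = 1.3957.
Lab-frame lifetime: Δt = γτ = 1.3957 × 2.20 μs = 3.0705 μs.
Distance: d = vΔt = 0.6976 × 2.998×10⁸ m/s × 3.0705×10^-6 s = 642 m.

642 m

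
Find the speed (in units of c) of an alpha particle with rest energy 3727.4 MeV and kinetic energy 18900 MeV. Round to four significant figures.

γ = 1 + K/(mc²) = 1 + 18900/3727.4 = 6.0706.
β = √(1 − 1/γ²) = √(1 − 0.0271354) = √0.9728646 = 0.9863.

0.9863c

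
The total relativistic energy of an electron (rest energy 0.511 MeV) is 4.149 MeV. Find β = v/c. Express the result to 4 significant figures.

0.9924

γ = E/(mc²) = 4.149/0.511 = 8.1194.
β = √(1 − 1/γ²) = √(1 − 0.0151688) = √0.9848312 = 0.9924.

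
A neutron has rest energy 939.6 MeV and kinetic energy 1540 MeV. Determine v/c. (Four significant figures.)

K = (γ−1)mc², so γ = 1 + 1540/939.6 = 2.639.
Then v/c = √(1 − γ⁻²) = √(1 − 0.143589) = √0.856411 = 0.9254.

0.9254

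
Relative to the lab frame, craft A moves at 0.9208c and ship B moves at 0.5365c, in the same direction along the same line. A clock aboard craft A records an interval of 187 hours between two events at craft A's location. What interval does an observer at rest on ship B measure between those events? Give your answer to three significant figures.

The velocity of craft A relative to ship B is (0.9208 − 0.5365)c / (1 − 0.9208×0.5365) = 0.7595c; relative speed 0.7595c.
γ for this relative speed: γ = 1/√(1 − 0.57684) = 1.5373.
The clock on craft A records proper time, so ship B measures Δt = γΔτ = 1.5373 × 187 = 287 hours.

287 hours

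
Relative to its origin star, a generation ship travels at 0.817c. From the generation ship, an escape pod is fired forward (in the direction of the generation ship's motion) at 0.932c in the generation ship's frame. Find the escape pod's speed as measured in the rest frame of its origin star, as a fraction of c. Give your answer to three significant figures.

0.993c

In units of c, u = (u' + v)/(1 + u'v) with u' = 0.932 and v = 0.817.
Numerator: 0.932 + 0.817 = 1.749. Denominator: 1 + (0.932)(0.817) = 1.761444.
u = 1.749/1.761444 = 0.99294, so the speed is 0.993c.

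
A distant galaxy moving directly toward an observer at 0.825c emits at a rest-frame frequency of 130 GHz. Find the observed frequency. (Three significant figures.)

420 GHz

Relativistic Doppler (source moving toward): f_obs = f_src · √((1+β)/(1−β)).
With β = 0.825: factor = √(1.825/0.175) = 3.2293.
f_obs = 130 × 3.2293 = 420 GHz.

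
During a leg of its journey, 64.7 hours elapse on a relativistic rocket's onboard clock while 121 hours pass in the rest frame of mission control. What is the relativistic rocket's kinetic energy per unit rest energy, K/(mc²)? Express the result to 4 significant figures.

0.8702

γ = Δt/Δτ = 121/64.7 = 1.87017.
K/(mc²) = γ − 1 = 1.87017 − 1 = 0.8702.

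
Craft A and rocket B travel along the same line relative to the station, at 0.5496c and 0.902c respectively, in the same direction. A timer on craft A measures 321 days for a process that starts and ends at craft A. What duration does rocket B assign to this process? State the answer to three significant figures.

449 days

Transform craft A's velocity into rocket B's frame: (0.5496 − 0.902)/(1 − 0.5496·0.902) = −0.3524/0.5042608, so the relative speed is 0.69884c.
γ for this relative speed: γ = 1/√(1 − 0.488377) = 1.3981.
The clock on craft A records proper time, so rocket B measures Δt = γΔτ = 1.3981 × 321 = 449 days.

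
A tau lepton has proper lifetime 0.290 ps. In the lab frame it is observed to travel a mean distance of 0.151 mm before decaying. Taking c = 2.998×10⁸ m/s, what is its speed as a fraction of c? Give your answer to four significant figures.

0.8666c

Let x = d/(cτ) = 1.510×10^-4 m / (2.998×10⁸ m/s × 2.900×10^-13 s) = 1.7368. Since d = βγcτ, x = βγ = β/√(1−β²).
Solving: β² = x²/(1+x²) = 3.01647/4.01647 = 0.751025, so β = 0.8666.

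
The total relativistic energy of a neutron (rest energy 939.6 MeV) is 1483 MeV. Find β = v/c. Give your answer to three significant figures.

Total energy E = γmc² gives γ = 1483/939.6 = 1.5783.
Hence β = √(1 − 1/γ²) = √(1 − 0.40144) = √0.59856 = 0.774.

0.774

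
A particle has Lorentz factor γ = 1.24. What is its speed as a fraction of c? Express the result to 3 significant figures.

0.591c

β = √(1 − 1/γ²) = √(1 − 1/1.5376) = √0.349636 = 0.591.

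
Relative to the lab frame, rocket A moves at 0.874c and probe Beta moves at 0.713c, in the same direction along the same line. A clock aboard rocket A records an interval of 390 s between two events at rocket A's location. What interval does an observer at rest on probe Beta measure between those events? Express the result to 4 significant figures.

The velocity of rocket A relative to probe Beta is (0.874 − 0.713)c / (1 − 0.874×0.713) = 0.42724c; relative speed 0.42724c.
γ for this relative speed: γ = 1/√(1 − 0.182534) = 1.106.
The clock on rocket A records proper time, so probe Beta measures Δt = γΔτ = 1.106 × 390 = 431.3 s.

431.3 s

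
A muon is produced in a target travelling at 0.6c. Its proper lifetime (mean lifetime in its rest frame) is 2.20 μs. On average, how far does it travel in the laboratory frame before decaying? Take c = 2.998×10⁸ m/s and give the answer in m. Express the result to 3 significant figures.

β² = 0.36, so γ = 1/√0.64 = 1.25.
Lab-frame lifetime: Δt = γτ = 1.25 × 2.20 μs = 2.75 μs.
Distance: d = vΔt = 0.6 × 2.998×10⁸ m/s × 2.7500×10^-6 s = 495 m.

495 m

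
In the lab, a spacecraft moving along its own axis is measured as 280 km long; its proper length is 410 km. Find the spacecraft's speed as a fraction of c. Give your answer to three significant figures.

Length contraction gives γ = L₀/L = 410/280 = 1.4643.
β = √(1 − 1/γ²) = √0.53362 = 0.730.

0.730c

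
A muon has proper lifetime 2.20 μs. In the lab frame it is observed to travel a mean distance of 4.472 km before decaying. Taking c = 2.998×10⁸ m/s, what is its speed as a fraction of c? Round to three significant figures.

0.989c

Lab distance = (lab lifetime)·v = γτ·βc, so βγ = d/(cτ) = 4472/(2.998×10⁸ × 2.200×10^-6) = 6.7803.
With βγ = 6.7803: γ² = 1 + (βγ)² = 46.9725, and β = (βγ)/γ = 6.7803/6.85365 = 0.989.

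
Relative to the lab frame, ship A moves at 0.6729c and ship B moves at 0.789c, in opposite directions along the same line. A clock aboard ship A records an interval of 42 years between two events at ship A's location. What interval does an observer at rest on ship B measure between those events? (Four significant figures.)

Speed of ship A in ship B's frame: u = (v_A + v_B)/(1 + v_A v_B/c²) = (0.6729 + 0.789)/(1 + 0.6729×0.789) = 1.4619/1.5309181 = 0.95492; |u| = 0.95492c.
At |u| = 0.95492c, γ = (1 − 0.911872)^(−1/2) = 3.3686.
The clock on ship A records proper time, so ship B measures Δt = γΔτ = 3.3686 × 42 = 141.5 years.

141.5 years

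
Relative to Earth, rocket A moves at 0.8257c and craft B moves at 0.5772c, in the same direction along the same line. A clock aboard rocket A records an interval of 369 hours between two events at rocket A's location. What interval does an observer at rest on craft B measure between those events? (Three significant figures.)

419 hours

Speed of rocket A in craft B's frame: u = (v_A − v_B)/(1 − v_A v_B/c²) = (0.8257 − 0.5772)/(1 − 0.8257×0.5772) = 0.2485/0.52340596 = 0.47477; |u| = 0.47477c.
At |u| = 0.47477c, γ = (1 − 0.225407)^(−1/2) = 1.1362.
The clock on rocket A records proper time, so craft B measures Δt = γΔτ = 1.1362 × 369 = 419 hours.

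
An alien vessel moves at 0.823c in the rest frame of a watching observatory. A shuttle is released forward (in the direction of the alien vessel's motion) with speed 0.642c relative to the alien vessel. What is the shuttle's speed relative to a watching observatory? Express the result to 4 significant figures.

Relativistic velocity addition: u = (u' + v)/(1 + u'v/c²), with u' = 0.642c and v = 0.823c.
Numerator: 0.642 + 0.823 = 1.465. Denominator: 1 + (0.642)(0.823) = 1.528366.
u = 1.465/1.528366 = 0.95854, so the speed is 0.9585c.

0.9585c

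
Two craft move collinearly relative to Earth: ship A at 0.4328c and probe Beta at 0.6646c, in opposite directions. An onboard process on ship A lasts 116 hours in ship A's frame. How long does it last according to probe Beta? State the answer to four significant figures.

221.7 hours

Transform ship A's velocity into probe Beta's frame: (0.4328 + 0.6646)/(1 + 0.4328·0.6646) = 1.0974/1.28763888, so the relative speed is 0.85226c.
At |u| = 0.85226c, γ = (1 − 0.726347)^(−1/2) = 1.9116.
The clock on ship A records proper time, so probe Beta measures Δt = γΔτ = 1.9116 × 116 = 221.7 hours.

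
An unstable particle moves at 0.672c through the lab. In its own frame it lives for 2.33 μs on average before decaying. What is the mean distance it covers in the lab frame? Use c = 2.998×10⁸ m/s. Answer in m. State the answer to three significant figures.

γ = 1/√(1 − β²) = 1/√(1 − 0.451584) = 1/√0.548416 = 1/0.740551 = 1.3503.
Lab-frame lifetime: Δt = γτ = 1.3503 × 2.33 μs = 3.1462 μs.
Distance: d = vΔt = 0.672 × 2.998×10⁸ m/s × 3.1462×10^-6 s = 634 m.

634 m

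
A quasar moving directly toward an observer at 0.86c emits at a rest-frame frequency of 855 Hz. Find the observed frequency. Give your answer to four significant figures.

3116 Hz

Relativistic Doppler (source moving toward): f_obs = f_src · √((1+β)/(1−β)).
With β = 0.86: factor = √(1.86/0.14) = 3.645.
f_obs = 855 × 3.645 = 3116 Hz.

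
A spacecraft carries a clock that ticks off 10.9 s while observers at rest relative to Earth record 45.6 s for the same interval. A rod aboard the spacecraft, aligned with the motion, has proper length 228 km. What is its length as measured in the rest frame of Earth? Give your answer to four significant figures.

54.50 km

From Δt = γΔτ: γ = 45.6/10.9 = 4.18349.
L = L₀/γ = 228/4.18349 = 54.50 km.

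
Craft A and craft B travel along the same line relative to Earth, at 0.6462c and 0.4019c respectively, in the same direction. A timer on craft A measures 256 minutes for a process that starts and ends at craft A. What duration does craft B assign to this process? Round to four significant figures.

Speed of craft A in craft B's frame: u = (v_A − v_B)/(1 − v_A v_B/c²) = (0.6462 − 0.4019)/(1 − 0.6462×0.4019) = 0.2443/0.74029222 = 0.33; |u| = 0.33c.
At |u| = 0.33c, γ = (1 − 0.1089)^(−1/2) = 1.0593.
Craft A's interval is proper; time dilation gives Δt_B = γΔτ = 1.0593 × 256 minutes = 271.2 minutes.

271.2 minutes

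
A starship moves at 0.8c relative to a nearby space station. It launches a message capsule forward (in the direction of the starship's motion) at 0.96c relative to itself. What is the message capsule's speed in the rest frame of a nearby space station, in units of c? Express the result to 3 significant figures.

0.995c

Relativistic velocity addition: u = (u' + v)/(1 + u'v/c²), with u' = 0.96c and v = 0.8c.
Numerator: 0.96 + 0.8 = 1.76. Denominator: 1 + (0.96)(0.8) = 1.768.
u = 1.76/1.768 = 0.99548, so the speed is 0.995c.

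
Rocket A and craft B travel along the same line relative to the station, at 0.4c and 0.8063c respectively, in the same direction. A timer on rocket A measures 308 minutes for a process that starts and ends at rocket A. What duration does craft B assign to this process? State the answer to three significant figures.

The velocity of rocket A relative to craft B is (0.4 − 0.8063)c / (1 − 0.4×0.8063) = −0.59972c; relative speed 0.59972c.
γ for this relative speed: γ = 1/√(1 − 0.359664) = 1.2497.
The clock on rocket A records proper time, so craft B measures Δt = γΔτ = 1.2497 × 308 = 385 minutes.

385 minutes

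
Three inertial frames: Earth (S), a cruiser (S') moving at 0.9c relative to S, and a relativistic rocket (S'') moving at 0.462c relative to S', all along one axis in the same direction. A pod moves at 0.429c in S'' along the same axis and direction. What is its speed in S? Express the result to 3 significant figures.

0.985c

Apply u = (u'+v)/(1+u'v) twice. Pod in the cruiser frame: (0.429+0.462)/(1+0.429·0.462) = 0.891/1.198198 = 0.74362c.
That velocity, transformed to the rest frame of Earth: (0.74362+0.9)/(1+0.74362·0.9) = 1.64362/1.669258 = 0.98464c.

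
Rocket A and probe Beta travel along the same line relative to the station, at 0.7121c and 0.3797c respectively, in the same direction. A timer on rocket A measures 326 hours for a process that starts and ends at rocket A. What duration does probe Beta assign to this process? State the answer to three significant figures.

366 hours

The velocity of rocket A relative to probe Beta is (0.7121 − 0.3797)c / (1 − 0.7121×0.3797) = 0.45558c; relative speed 0.45558c.
At |u| = 0.45558c, γ = (1 − 0.207553)^(−1/2) = 1.1233.
Rocket A's interval is proper; time dilation gives Δt_B = γΔτ = 1.1233 × 326 hours = 366 hours.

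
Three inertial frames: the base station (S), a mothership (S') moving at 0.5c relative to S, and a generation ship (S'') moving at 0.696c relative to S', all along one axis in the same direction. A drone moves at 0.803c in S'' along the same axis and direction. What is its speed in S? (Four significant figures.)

Apply u = (u'+v)/(1+u'v) twice. Drone in the mothership frame: (0.803+0.696)/(1+0.803·0.696) = 1.499/1.558888 = 0.96158c.
That velocity, transformed to the rest frame of the base station: (0.96158+0.5)/(1+0.96158·0.5) = 1.46158/1.48079 = 0.98703c.

0.9870c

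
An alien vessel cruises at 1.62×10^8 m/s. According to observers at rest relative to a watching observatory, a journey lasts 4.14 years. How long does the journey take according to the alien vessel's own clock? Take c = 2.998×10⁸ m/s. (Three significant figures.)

β = v/c = (1.62×10^8 m/s)/(2.998×10⁸ m/s) = 0.54036.
γ = 1/√(1 − β²) = 1/√(1 − 0.2919889296) = 1/√0.7080110704 = 1/0.841434 = 1.1884.
The moving clock records proper time: Δτ = Δt/γ = 4.14/1.1884 = 3.48 years.

3.48 years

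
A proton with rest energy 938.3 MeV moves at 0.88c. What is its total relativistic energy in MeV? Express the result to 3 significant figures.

β² = 0.7744, so γ = 1/√0.2256 = 2.1054.
Total energy: E = γmc² = 2.1054 × 938.3 MeV = 1980 MeV.

1980 MeV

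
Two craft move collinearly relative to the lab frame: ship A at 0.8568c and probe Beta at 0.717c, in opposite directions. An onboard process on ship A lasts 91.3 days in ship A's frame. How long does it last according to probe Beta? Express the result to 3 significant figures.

410 days

Speed of ship A in probe Beta's frame: u = (v_A + v_B)/(1 + v_A v_B/c²) = (0.8568 + 0.717)/(1 + 0.8568×0.717) = 1.5738/1.6143256 = 0.9749; |u| = 0.9749c.
γ for this relative speed: γ = 1/√(1 − 0.95043) = 4.4915.
Ship A's interval is proper; time dilation gives Δt_B = γΔτ = 4.4915 × 91.3 days = 410 days.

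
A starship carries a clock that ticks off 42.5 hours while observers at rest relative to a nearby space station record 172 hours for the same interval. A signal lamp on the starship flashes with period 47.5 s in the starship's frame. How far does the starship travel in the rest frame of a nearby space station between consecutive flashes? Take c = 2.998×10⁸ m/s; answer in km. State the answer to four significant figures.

5.585×10^7 km

The time-dilation ratio gives γ = 172/42.5 = 4.04706.
β = √(1 − 1/γ²) = 0.96899. Lab-frame period = γτ = 4.04706×47.5 s = 192.24 s. Distance = βc × γτ = 0.96899 × 2.998×10⁸ m/s × 192.24 s = 5.5846×10^10 m = 5.585×10^7 km.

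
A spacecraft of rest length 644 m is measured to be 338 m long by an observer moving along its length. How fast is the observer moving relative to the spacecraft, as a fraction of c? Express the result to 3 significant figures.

Length contraction gives γ = L₀/L = 644/338 = 1.9053.
β = √(1 − 1/γ²) = √0.724531 = 0.851.

0.851c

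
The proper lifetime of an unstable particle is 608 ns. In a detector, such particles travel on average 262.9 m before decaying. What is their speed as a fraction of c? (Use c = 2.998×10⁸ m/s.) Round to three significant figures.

0.822c

Lab distance = (lab lifetime)·v = γτ·βc, so βγ = d/(cτ) = 262.9/(2.998×10⁸ × 6.080×10^-7) = 1.4423.
With βγ = 1.4423: γ² = 1 + (βγ)² = 3.08023, and β = (βγ)/γ = 1.4423/1.75506 = 0.822.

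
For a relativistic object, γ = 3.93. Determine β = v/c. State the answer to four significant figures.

β = √(1 − 1/γ²) = √(1 − 1/15.4449) = √0.935254 = 0.9671.

0.9671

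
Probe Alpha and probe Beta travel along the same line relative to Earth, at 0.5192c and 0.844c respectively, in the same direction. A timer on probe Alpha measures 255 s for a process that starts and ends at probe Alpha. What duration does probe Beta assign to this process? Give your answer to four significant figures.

The velocity of probe Alpha relative to probe Beta is (0.5192 − 0.844)c / (1 − 0.5192×0.844) = −0.57815c; relative speed 0.57815c.
At |u| = 0.57815c, γ = (1 − 0.334257)^(−1/2) = 1.2256.
The clock on probe Alpha records proper time, so probe Beta measures Δt = γΔτ = 1.2256 × 255 = 312.5 s.

312.5 s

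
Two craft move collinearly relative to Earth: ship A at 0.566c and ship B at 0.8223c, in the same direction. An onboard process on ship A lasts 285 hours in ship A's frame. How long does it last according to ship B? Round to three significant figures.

Speed of ship A in ship B's frame: u = (v_A − v_B)/(1 − v_A v_B/c²) = (0.566 − 0.8223)/(1 − 0.566×0.8223) = −0.2563/0.5345782 = −0.47944; |u| = 0.47944c.
γ for this relative speed: γ = 1/√(1 − 0.229863) = 1.1395.
Ship A's interval is proper; time dilation gives Δt_B = γΔτ = 1.1395 × 285 hours = 325 hours.

325 hours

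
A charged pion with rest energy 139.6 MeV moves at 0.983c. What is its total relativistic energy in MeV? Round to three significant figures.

With β = 0.983, γ = 1/√(1 − 0.983²) = 1/√0.033711 = 5.4465.
Total energy: E = γmc² = 5.4465 × 139.6 MeV = 760 MeV.

760 MeV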